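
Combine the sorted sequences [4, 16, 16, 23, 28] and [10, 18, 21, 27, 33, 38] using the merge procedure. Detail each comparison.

Merging process:

Compare 4 vs 10: take 4 from left. Merged: [4]
Compare 16 vs 10: take 10 from right. Merged: [4, 10]
Compare 16 vs 18: take 16 from left. Merged: [4, 10, 16]
Compare 16 vs 18: take 16 from left. Merged: [4, 10, 16, 16]
Compare 23 vs 18: take 18 from right. Merged: [4, 10, 16, 16, 18]
Compare 23 vs 21: take 21 from right. Merged: [4, 10, 16, 16, 18, 21]
Compare 23 vs 27: take 23 from left. Merged: [4, 10, 16, 16, 18, 21, 23]
Compare 28 vs 27: take 27 from right. Merged: [4, 10, 16, 16, 18, 21, 23, 27]
Compare 28 vs 33: take 28 from left. Merged: [4, 10, 16, 16, 18, 21, 23, 27, 28]
Append remaining from right: [33, 38]. Merged: [4, 10, 16, 16, 18, 21, 23, 27, 28, 33, 38]

Final merged array: [4, 10, 16, 16, 18, 21, 23, 27, 28, 33, 38]
Total comparisons: 9

The merged array is [4, 10, 16, 16, 18, 21, 23, 27, 28, 33, 38], requiring 9 comparisons. The merge step runs in O(n) time where n is the total number of elements.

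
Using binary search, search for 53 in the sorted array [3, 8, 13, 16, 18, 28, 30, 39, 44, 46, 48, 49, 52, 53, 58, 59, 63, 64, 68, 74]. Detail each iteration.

Binary search for 53 in [3, 8, 13, 16, 18, 28, 30, 39, 44, 46, 48, 49, 52, 53, 58, 59, 63, 64, 68, 74]:

lo=0, hi=19, mid=9, arr[mid]=46 -> 46 < 53, search right half
lo=10, hi=19, mid=14, arr[mid]=58 -> 58 > 53, search left half
lo=10, hi=13, mid=11, arr[mid]=49 -> 49 < 53, search right half
lo=12, hi=13, mid=12, arr[mid]=52 -> 52 < 53, search right half
lo=13, hi=13, mid=13, arr[mid]=53 -> Found target at index 13!

Binary search finds 53 at index 13 after 5 comparisons. The search repeatedly halves the search space by comparing with the middle element.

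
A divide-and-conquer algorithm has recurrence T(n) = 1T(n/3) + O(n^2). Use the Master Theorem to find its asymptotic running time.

Master Theorem for T(n) = 1T(n/3) + O(n^2):

a = 1, b = 3, c = 2
log_b(a) = log_3(1) = 0.0000

Case 3: c = 2 > log_3(1) = 0.0000
T(n) = O(n^2) = O(n^2)

For T(n) = 1T(n/3) + O(n^2): log_3(1) = 0.0000. This is Case 3 of the Master Theorem (c > log_b(a), work dominated by root), giving O(n^2).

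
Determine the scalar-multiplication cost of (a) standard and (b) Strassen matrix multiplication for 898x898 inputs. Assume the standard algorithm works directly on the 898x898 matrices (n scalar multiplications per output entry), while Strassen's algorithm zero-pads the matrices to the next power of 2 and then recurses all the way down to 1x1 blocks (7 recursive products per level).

Matrix multiplication for 898x898 matrices:

Strassen's algorithm requires power-of-2 dimensions. Pad 898x898 to 1024x1024 (next power of 2).

Standard algorithm: 898^3 = 724150792 multiplications
Strassen's algorithm: 7^(log2(1024)) = 7^10 = 282475249 multiplications
Savings: 724150792 - 282475249 = 441675543 multiplications

Standard: 724150792 multiplications (898^3). Strassen: 282475249 multiplications (7^10, after padding to 1024x1024). Strassen reduces 8 recursive multiplications to 7 at each level.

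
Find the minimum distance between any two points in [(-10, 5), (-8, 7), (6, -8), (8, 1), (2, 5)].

Computing all pairwise distances among 5 points:

d((-10, 5), (-8, 7)) = 2.8284 <-- minimum
d((-10, 5), (6, -8)) = 20.6155
d((-10, 5), (8, 1)) = 18.4391
d((-10, 5), (2, 5)) = 12.0
d((-8, 7), (6, -8)) = 20.5183
d((-8, 7), (8, 1)) = 17.088
d((-8, 7), (2, 5)) = 10.198
d((6, -8), (8, 1)) = 9.2195
d((6, -8), (2, 5)) = 13.6015
d((8, 1), (2, 5)) = 7.2111

Closest pair: (-10, 5) and (-8, 7) with distance 2.8284

The closest pair is (-10, 5) and (-8, 7) with Euclidean distance 2.8284. For 5 points, brute-force pairwise comparison is shown above. For large n, the divide-and-conquer algorithm (sort by x, recurse on halves, check the dividing strip) achieves O(n log n).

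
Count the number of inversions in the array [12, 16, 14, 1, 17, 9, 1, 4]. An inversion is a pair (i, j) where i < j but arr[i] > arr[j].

Finding inversions in [12, 16, 14, 1, 17, 9, 1, 4]:

(0, 3): arr[0]=12 > arr[3]=1
(0, 5): arr[0]=12 > arr[5]=9
(0, 6): arr[0]=12 > arr[6]=1
(0, 7): arr[0]=12 > arr[7]=4
(1, 2): arr[1]=16 > arr[2]=14
(1, 3): arr[1]=16 > arr[3]=1
(1, 5): arr[1]=16 > arr[5]=9
(1, 6): arr[1]=16 > arr[6]=1
(1, 7): arr[1]=16 > arr[7]=4
(2, 3): arr[2]=14 > arr[3]=1
(2, 5): arr[2]=14 > arr[5]=9
(2, 6): arr[2]=14 > arr[6]=1
(2, 7): arr[2]=14 > arr[7]=4
(4, 5): arr[4]=17 > arr[5]=9
(4, 6): arr[4]=17 > arr[6]=1
(4, 7): arr[4]=17 > arr[7]=4
(5, 6): arr[5]=9 > arr[6]=1
(5, 7): arr[5]=9 > arr[7]=4

Total inversions: 18

The array has 18 inversion(s): (0,3), (0,5), (0,6), (0,7), (1,2), (1,3), (1,5), (1,6), (1,7), (2,3), (2,5), (2,6), (2,7), (4,5), (4,6), (4,7), (5,6), (5,7). Each pair (i,j) satisfies i < j and arr[i] > arr[j].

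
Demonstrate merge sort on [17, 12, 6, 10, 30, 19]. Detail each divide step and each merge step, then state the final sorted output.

Merge sort trace:

Split: [17, 12, 6, 10, 30, 19] -> [17, 12, 6] and [10, 30, 19]
  Split: [17, 12, 6] -> [17] and [12, 6]
    Split: [12, 6] -> [12] and [6]
    Merge: [12] + [6] -> [6, 12]
  Merge: [17] + [6, 12] -> [6, 12, 17]
  Split: [10, 30, 19] -> [10] and [30, 19]
    Split: [30, 19] -> [30] and [19]
    Merge: [30] + [19] -> [19, 30]
  Merge: [10] + [19, 30] -> [10, 19, 30]
Merge: [6, 12, 17] + [10, 19, 30] -> [6, 10, 12, 17, 19, 30]

Final sorted array: [6, 10, 12, 17, 19, 30]

The merge sort proceeds by recursively splitting the array and merging sorted halves.
After all merges, the sorted array is [6, 10, 12, 17, 19, 30].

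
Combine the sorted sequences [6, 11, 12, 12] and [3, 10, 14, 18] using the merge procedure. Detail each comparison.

Merging process:

Compare 6 vs 3: take 3 from right. Merged: [3]
Compare 6 vs 10: take 6 from left. Merged: [3, 6]
Compare 11 vs 10: take 10 from right. Merged: [3, 6, 10]
Compare 11 vs 14: take 11 from left. Merged: [3, 6, 10, 11]
Compare 12 vs 14: take 12 from left. Merged: [3, 6, 10, 11, 12]
Compare 12 vs 14: take 12 from left. Merged: [3, 6, 10, 11, 12, 12]
Append remaining from right: [14, 18]. Merged: [3, 6, 10, 11, 12, 12, 14, 18]

Final merged array: [3, 6, 10, 11, 12, 12, 14, 18]
Total comparisons: 6

The merged array is [3, 6, 10, 11, 12, 12, 14, 18], requiring 6 comparisons. The merge step runs in O(n) time where n is the total number of elements.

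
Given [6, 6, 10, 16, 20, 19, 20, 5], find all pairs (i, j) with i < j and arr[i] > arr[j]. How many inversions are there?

Finding inversions in [6, 6, 10, 16, 20, 19, 20, 5]:

(0, 7): arr[0]=6 > arr[7]=5
(1, 7): arr[1]=6 > arr[7]=5
(2, 7): arr[2]=10 > arr[7]=5
(3, 7): arr[3]=16 > arr[7]=5
(4, 5): arr[4]=20 > arr[5]=19
(4, 7): arr[4]=20 > arr[7]=5
(5, 7): arr[5]=19 > arr[7]=5
(6, 7): arr[6]=20 > arr[7]=5

Total inversions: 8

The array has 8 inversion(s): (0,7), (1,7), (2,7), (3,7), (4,5), (4,7), (5,7), (6,7). Each pair (i,j) satisfies i < j and arr[i] > arr[j].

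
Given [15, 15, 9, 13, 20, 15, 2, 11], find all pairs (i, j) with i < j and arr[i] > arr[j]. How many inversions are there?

Finding inversions in [15, 15, 9, 13, 20, 15, 2, 11]:

(0, 2): arr[0]=15 > arr[2]=9
(0, 3): arr[0]=15 > arr[3]=13
(0, 6): arr[0]=15 > arr[6]=2
(0, 7): arr[0]=15 > arr[7]=11
(1, 2): arr[1]=15 > arr[2]=9
(1, 3): arr[1]=15 > arr[3]=13
(1, 6): arr[1]=15 > arr[6]=2
(1, 7): arr[1]=15 > arr[7]=11
(2, 6): arr[2]=9 > arr[6]=2
(3, 6): arr[3]=13 > arr[6]=2
(3, 7): arr[3]=13 > arr[7]=11
(4, 5): arr[4]=20 > arr[5]=15
(4, 6): arr[4]=20 > arr[6]=2
(4, 7): arr[4]=20 > arr[7]=11
(5, 6): arr[5]=15 > arr[6]=2
(5, 7): arr[5]=15 > arr[7]=11

Total inversions: 16

The array has 16 inversion(s): (0,2), (0,3), (0,6), (0,7), (1,2), (1,3), (1,6), (1,7), (2,6), (3,6), (3,7), (4,5), (4,6), (4,7), (5,6), (5,7). Each pair (i,j) satisfies i < j and arr[i] > arr[j].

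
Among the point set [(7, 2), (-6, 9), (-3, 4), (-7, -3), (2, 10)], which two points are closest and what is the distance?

Computing all pairwise distances among 5 points:

d((7, 2), (-6, 9)) = 14.7648
d((7, 2), (-3, 4)) = 10.198
d((7, 2), (-7, -3)) = 14.8661
d((7, 2), (2, 10)) = 9.434
d((-6, 9), (-3, 4)) = 5.831 <-- minimum
d((-6, 9), (-7, -3)) = 12.0416
d((-6, 9), (2, 10)) = 8.0623
d((-3, 4), (-7, -3)) = 8.0623
d((-3, 4), (2, 10)) = 7.8102
d((-7, -3), (2, 10)) = 15.8114

Closest pair: (-6, 9) and (-3, 4) with distance 5.831

The closest pair is (-6, 9) and (-3, 4) with Euclidean distance 5.831. For 5 points, brute-force pairwise comparison is shown above. For large n, the divide-and-conquer algorithm (sort by x, recurse on halves, check the dividing strip) achieves O(n log n).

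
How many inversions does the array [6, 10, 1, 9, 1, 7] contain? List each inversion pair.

Finding inversions in [6, 10, 1, 9, 1, 7]:

(0, 2): arr[0]=6 > arr[2]=1
(0, 4): arr[0]=6 > arr[4]=1
(1, 2): arr[1]=10 > arr[2]=1
(1, 3): arr[1]=10 > arr[3]=9
(1, 4): arr[1]=10 > arr[4]=1
(1, 5): arr[1]=10 > arr[5]=7
(3, 4): arr[3]=9 > arr[4]=1
(3, 5): arr[3]=9 > arr[5]=7

Total inversions: 8

The array has 8 inversion(s): (0,2), (0,4), (1,2), (1,3), (1,4), (1,5), (3,4), (3,5). Each pair (i,j) satisfies i < j and arr[i] > arr[j].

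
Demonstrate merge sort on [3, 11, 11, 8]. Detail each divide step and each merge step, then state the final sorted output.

Merge sort trace:

Split: [3, 11, 11, 8] -> [3, 11] and [11, 8]
  Split: [3, 11] -> [3] and [11]
  Merge: [3] + [11] -> [3, 11]
  Split: [11, 8] -> [11] and [8]
  Merge: [11] + [8] -> [8, 11]
Merge: [3, 11] + [8, 11] -> [3, 8, 11, 11]

Final sorted array: [3, 8, 11, 11]

The merge sort proceeds by recursively splitting the array and merging sorted halves.
After all merges, the sorted array is [3, 8, 11, 11].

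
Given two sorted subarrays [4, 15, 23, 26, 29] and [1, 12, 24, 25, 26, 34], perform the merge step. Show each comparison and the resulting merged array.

Merging process:

Compare 4 vs 1: take 1 from right. Merged: [1]
Compare 4 vs 12: take 4 from left. Merged: [1, 4]
Compare 15 vs 12: take 12 from right. Merged: [1, 4, 12]
Compare 15 vs 24: take 15 from left. Merged: [1, 4, 12, 15]
Compare 23 vs 24: take 23 from left. Merged: [1, 4, 12, 15, 23]
Compare 26 vs 24: take 24 from right. Merged: [1, 4, 12, 15, 23, 24]
Compare 26 vs 25: take 25 from right. Merged: [1, 4, 12, 15, 23, 24, 25]
Compare 26 vs 26: take 26 from left. Merged: [1, 4, 12, 15, 23, 24, 25, 26]
Compare 29 vs 26: take 26 from right. Merged: [1, 4, 12, 15, 23, 24, 25, 26, 26]
Compare 29 vs 34: take 29 from left. Merged: [1, 4, 12, 15, 23, 24, 25, 26, 26, 29]
Append remaining from right: [34]. Merged: [1, 4, 12, 15, 23, 24, 25, 26, 26, 29, 34]

Final merged array: [1, 4, 12, 15, 23, 24, 25, 26, 26, 29, 34]
Total comparisons: 10

The merged array is [1, 4, 12, 15, 23, 24, 25, 26, 26, 29, 34], requiring 10 comparisons. The merge step runs in O(n) time where n is the total number of elements.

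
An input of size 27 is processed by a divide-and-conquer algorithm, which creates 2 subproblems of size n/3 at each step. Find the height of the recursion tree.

For divide and conquer with division factor 3:

Problem sizes at each level:
Level 0: 27
Level 1: 9
Level 2: 3
Level 3: 1

The root is level 0 and the size-1 base case is level 3 (the tree spans levels 0 through 3, i.e. 4 levels counting the root), so the depth is the number of divisions: log_3(27) = 3

The recursion tree depth is log_3(27) = 3. At each level, the problem size is divided by 3, so it takes 3 divisions to reduce to a base case of size 1. The algorithm makes 2 recursive calls at each level.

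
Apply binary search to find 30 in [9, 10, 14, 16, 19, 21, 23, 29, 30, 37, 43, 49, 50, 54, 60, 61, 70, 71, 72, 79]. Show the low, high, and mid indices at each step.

Binary search for 30 in [9, 10, 14, 16, 19, 21, 23, 29, 30, 37, 43, 49, 50, 54, 60, 61, 70, 71, 72, 79]:

lo=0, hi=19, mid=9, arr[mid]=37 -> 37 > 30, search left half
lo=0, hi=8, mid=4, arr[mid]=19 -> 19 < 30, search right half
lo=5, hi=8, mid=6, arr[mid]=23 -> 23 < 30, search right half
lo=7, hi=8, mid=7, arr[mid]=29 -> 29 < 30, search right half
lo=8, hi=8, mid=8, arr[mid]=30 -> Found target at index 8!

Binary search finds 30 at index 8 after 5 comparisons. The search repeatedly halves the search space by comparing with the middle element.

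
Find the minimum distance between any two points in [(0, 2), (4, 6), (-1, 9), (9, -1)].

Computing all pairwise distances among 4 points:

d((0, 2), (4, 6)) = 5.6569 <-- minimum
d((0, 2), (-1, 9)) = 7.0711
d((0, 2), (9, -1)) = 9.4868
d((4, 6), (-1, 9)) = 5.831
d((4, 6), (9, -1)) = 8.6023
d((-1, 9), (9, -1)) = 14.1421

Closest pair: (0, 2) and (4, 6) with distance 5.6569

The closest pair is (0, 2) and (4, 6) with Euclidean distance 5.6569. For 4 points, brute-force pairwise comparison is shown above. For large n, the divide-and-conquer algorithm (sort by x, recurse on halves, check the dividing strip) achieves O(n log n).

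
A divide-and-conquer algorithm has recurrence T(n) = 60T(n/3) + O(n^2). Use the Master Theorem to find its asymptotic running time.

Master Theorem for T(n) = 60T(n/3) + O(n^2):

a = 60, b = 3, c = 2
log_b(a) = log_3(60) = 3.7268

Case 1: c = 2 < log_3(60) = 3.7268
T(n) = O(n^(log_3 60))

For T(n) = 60T(n/3) + O(n^2): log_3(60) = 3.7268. This is Case 1 of the Master Theorem (c < log_b(a), work dominated by leaves), giving O(n^(log_3 60)).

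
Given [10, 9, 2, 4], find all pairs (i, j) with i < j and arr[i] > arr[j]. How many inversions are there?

Finding inversions in [10, 9, 2, 4]:

(0, 1): arr[0]=10 > arr[1]=9
(0, 2): arr[0]=10 > arr[2]=2
(0, 3): arr[0]=10 > arr[3]=4
(1, 2): arr[1]=9 > arr[2]=2
(1, 3): arr[1]=9 > arr[3]=4

Total inversions: 5

The array has 5 inversion(s): (0,1), (0,2), (0,3), (1,2), (1,3). Each pair (i,j) satisfies i < j and arr[i] > arr[j].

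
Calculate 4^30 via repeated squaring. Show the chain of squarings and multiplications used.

Computing 4^30 by squaring (build up from 4^1; each line after the first costs one multiplication):

4^1 = 4
4^2 = (4^1)^2 = 4^2 = 16
4^3 = 4 * 4^2 = 4 * 16 = 64
4^6 = (4^3)^2 = 64^2 = 4096
4^7 = 4 * 4^6 = 4 * 4096 = 16384
4^14 = (4^7)^2 = 16384^2 = 268435456
4^15 = 4 * 4^14 = 4 * 268435456 = 1073741824
4^30 = (4^15)^2 = 1073741824^2 = 1152921504606846976

Result: 1152921504606846976
Multiplications needed: 7 (7 lines after 4^1)

4^30 = 1152921504606846976. Using exponentiation by squaring, this requires 7 multiplications. The key idea: if the exponent is even, square the half-power; if odd, multiply by the base once.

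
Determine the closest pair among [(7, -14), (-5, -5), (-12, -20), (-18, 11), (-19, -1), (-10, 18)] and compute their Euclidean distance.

Computing all pairwise distances among 6 points:

d((7, -14), (-5, -5)) = 15.0
d((7, -14), (-12, -20)) = 19.9249
d((7, -14), (-18, 11)) = 35.3553
d((7, -14), (-19, -1)) = 29.0689
d((7, -14), (-10, 18)) = 36.2353
d((-5, -5), (-12, -20)) = 16.5529
d((-5, -5), (-18, 11)) = 20.6155
d((-5, -5), (-19, -1)) = 14.5602
d((-5, -5), (-10, 18)) = 23.5372
d((-12, -20), (-18, 11)) = 31.5753
d((-12, -20), (-19, -1)) = 20.2485
d((-12, -20), (-10, 18)) = 38.0526
d((-18, 11), (-19, -1)) = 12.0416
d((-18, 11), (-10, 18)) = 10.6301 <-- minimum
d((-19, -1), (-10, 18)) = 21.0238

Closest pair: (-18, 11) and (-10, 18) with distance 10.6301

The closest pair is (-18, 11) and (-10, 18) with Euclidean distance 10.6301. For 6 points, brute-force pairwise comparison is shown above. For large n, the divide-and-conquer algorithm (sort by x, recurse on halves, check the dividing strip) achieves O(n log n).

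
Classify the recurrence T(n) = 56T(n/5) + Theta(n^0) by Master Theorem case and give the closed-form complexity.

Master Theorem for T(n) = 56T(n/5) + O(n^0):

a = 56, b = 5, c = 0
log_b(a) = log_5(56) = 2.5011

Case 1: c = 0 < log_5(56) = 2.5011
T(n) = O(n^(log_5 56))

For T(n) = 56T(n/5) + O(n^0): log_5(56) = 2.5011. This is Case 1 of the Master Theorem (c < log_b(a), work dominated by leaves), giving O(n^(log_5 56)).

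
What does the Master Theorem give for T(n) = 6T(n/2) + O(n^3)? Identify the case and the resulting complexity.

Master Theorem for T(n) = 6T(n/2) + O(n^3):

a = 6, b = 2, c = 3
log_b(a) = log_2(6) = 2.5850

Case 3: c = 3 > log_2(6) = 2.5850
T(n) = O(n^3) = O(n^3)

For T(n) = 6T(n/2) + O(n^3): log_2(6) = 2.5850. This is Case 3 of the Master Theorem (c > log_b(a), work dominated by root), giving O(n^3).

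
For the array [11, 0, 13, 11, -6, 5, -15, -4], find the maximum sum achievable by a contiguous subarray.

Using Kadane's algorithm on [11, 0, 13, 11, -6, 5, -15, -4]:

Scanning through the array:
Position 1 (value 0): max_ending_here = 11, max_so_far = 11
Position 2 (value 13): max_ending_here = 24, max_so_far = 24
Position 3 (value 11): max_ending_here = 35, max_so_far = 35
Position 4 (value -6): max_ending_here = 29, max_so_far = 35
Position 5 (value 5): max_ending_here = 34, max_so_far = 35
Position 6 (value -15): max_ending_here = 19, max_so_far = 35
Position 7 (value -4): max_ending_here = 15, max_so_far = 35

Maximum subarray: [11, 0, 13, 11]
Maximum sum: 35

The maximum subarray is [11, 0, 13, 11] with sum 35. This subarray runs from index 0 to index 3.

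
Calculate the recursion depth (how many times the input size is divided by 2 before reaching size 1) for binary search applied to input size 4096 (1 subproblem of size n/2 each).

For divide and conquer with division factor 2:

Problem sizes at each level:
Level 0: 4096
Level 1: 2048
Level 2: 1024
Level 3: 512
Level 4: 256
Level 5: 128
Level 6: 64
Level 7: 32
Level 8: 16
Level 9: 8
Level 10: 4
Level 11: 2
Level 12: 1

The root is level 0 and the size-1 base case is level 12 (the tree spans levels 0 through 12, i.e. 13 levels counting the root), so the depth is the number of divisions: log_2(4096) = 12

The recursion tree depth is log_2(4096) = 12. At each level, the problem size is divided by 2, so it takes 12 divisions to reduce to a base case of size 1. The algorithm makes 1 recursive call at each level.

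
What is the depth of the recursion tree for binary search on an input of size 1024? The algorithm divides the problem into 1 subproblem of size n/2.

For divide and conquer with division factor 2:

Problem sizes at each level:
Level 0: 1024
Level 1: 512
Level 2: 256
Level 3: 128
Level 4: 64
Level 5: 32
Level 6: 16
Level 7: 8
Level 8: 4
Level 9: 2
Level 10: 1

The root is level 0 and the size-1 base case is level 10 (the tree spans levels 0 through 10, i.e. 11 levels counting the root), so the depth is the number of divisions: log_2(1024) = 10

The recursion tree depth is log_2(1024) = 10. At each level, the problem size is divided by 2, so it takes 10 divisions to reduce to a base case of size 1. The algorithm makes 1 recursive call at each level.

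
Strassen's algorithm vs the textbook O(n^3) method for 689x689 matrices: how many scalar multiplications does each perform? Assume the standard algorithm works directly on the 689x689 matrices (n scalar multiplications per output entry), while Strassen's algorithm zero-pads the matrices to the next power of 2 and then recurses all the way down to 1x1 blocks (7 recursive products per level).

Matrix multiplication for 689x689 matrices:

Strassen's algorithm requires power-of-2 dimensions. Pad 689x689 to 1024x1024 (next power of 2).

Standard algorithm: 689^3 = 327082769 multiplications
Strassen's algorithm: 7^(log2(1024)) = 7^10 = 282475249 multiplications
Savings: 327082769 - 282475249 = 44607520 multiplications

Standard: 327082769 multiplications (689^3). Strassen: 282475249 multiplications (7^10, after padding to 1024x1024). Strassen reduces 8 recursive multiplications to 7 at each level.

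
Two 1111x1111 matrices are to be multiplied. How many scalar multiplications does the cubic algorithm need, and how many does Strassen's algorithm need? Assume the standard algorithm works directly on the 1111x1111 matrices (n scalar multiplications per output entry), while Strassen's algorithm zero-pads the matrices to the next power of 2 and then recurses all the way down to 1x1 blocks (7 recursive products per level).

Matrix multiplication for 1111x1111 matrices:

Strassen's algorithm requires power-of-2 dimensions. Pad 1111x1111 to 2048x2048 (next power of 2).

Standard algorithm: 1111^3 = 1371330631 multiplications
Strassen's algorithm: 7^(log2(2048)) = 7^11 = 1977326743 multiplications
Difference: 1371330631 - 1977326743 = -605996112 (Strassen uses MORE here due to padding overhead — for small or just-over-power-of-2 n, padding can outweigh the per-level savings)

Standard: 1371330631 multiplications (1111^3). Strassen: 1977326743 multiplications (7^11, after padding to 2048x2048). Strassen reduces 8 recursive multiplications to 7 at each level.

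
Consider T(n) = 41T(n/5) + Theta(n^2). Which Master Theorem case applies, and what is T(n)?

Master Theorem for T(n) = 41T(n/5) + O(n^2):

a = 41, b = 5, c = 2
log_b(a) = log_5(41) = 2.3074

Case 1: c = 2 < log_5(41) = 2.3074
T(n) = O(n^(log_5 41))

For T(n) = 41T(n/5) + O(n^2): log_5(41) = 2.3074. This is Case 1 of the Master Theorem (c < log_b(a), work dominated by leaves), giving O(n^(log_5 41)).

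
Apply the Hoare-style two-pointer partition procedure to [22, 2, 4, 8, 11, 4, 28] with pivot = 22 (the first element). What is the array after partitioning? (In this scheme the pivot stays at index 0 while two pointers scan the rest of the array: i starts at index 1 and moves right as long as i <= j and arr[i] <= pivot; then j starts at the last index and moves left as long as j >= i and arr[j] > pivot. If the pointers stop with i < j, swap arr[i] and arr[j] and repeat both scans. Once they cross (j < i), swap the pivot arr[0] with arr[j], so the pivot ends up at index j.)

Hoare-style two-pointer partition with pivot = 22:

Initial array: [22, 2, 4, 8, 11, 4, 28]

Pointers start at i = 1, j = 6.
i ends at 6, j ends at 5: the pointers have crossed (j < i), so scanning stops.

Swap pivot arr[0] with arr[5] to place pivot at position 5: [4, 2, 4, 8, 11, 22, 28]
Pivot position: 5

After partitioning with pivot 22, the array becomes [4, 2, 4, 8, 11, 22, 28]. The pivot is placed at index 5. All elements to the left of the pivot are <= 22, and all elements to the right are > 22.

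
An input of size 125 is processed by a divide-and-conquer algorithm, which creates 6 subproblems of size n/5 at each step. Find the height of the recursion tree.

For divide and conquer with division factor 5:

Problem sizes at each level:
Level 0: 125
Level 1: 25
Level 2: 5
Level 3: 1

The root is level 0 and the size-1 base case is level 3 (the tree spans levels 0 through 3, i.e. 4 levels counting the root), so the depth is the number of divisions: log_5(125) = 3

The recursion tree depth is log_5(125) = 3. At each level, the problem size is divided by 5, so it takes 3 divisions to reduce to a base case of size 1. The algorithm makes 6 recursive calls at each level.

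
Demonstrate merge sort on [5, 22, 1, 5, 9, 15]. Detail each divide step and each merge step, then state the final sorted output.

Merge sort trace:

Split: [5, 22, 1, 5, 9, 15] -> [5, 22, 1] and [5, 9, 15]
  Split: [5, 22, 1] -> [5] and [22, 1]
    Split: [22, 1] -> [22] and [1]
    Merge: [22] + [1] -> [1, 22]
  Merge: [5] + [1, 22] -> [1, 5, 22]
  Split: [5, 9, 15] -> [5] and [9, 15]
    Split: [9, 15] -> [9] and [15]
    Merge: [9] + [15] -> [9, 15]
  Merge: [5] + [9, 15] -> [5, 9, 15]
Merge: [1, 5, 22] + [5, 9, 15] -> [1, 5, 5, 9, 15, 22]

Final sorted array: [1, 5, 5, 9, 15, 22]

The merge sort proceeds by recursively splitting the array and merging sorted halves.
After all merges, the sorted array is [1, 5, 5, 9, 15, 22].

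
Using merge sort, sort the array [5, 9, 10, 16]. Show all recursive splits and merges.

Merge sort trace:

Split: [5, 9, 10, 16] -> [5, 9] and [10, 16]
  Split: [5, 9] -> [5] and [9]
  Merge: [5] + [9] -> [5, 9]
  Split: [10, 16] -> [10] and [16]
  Merge: [10] + [16] -> [10, 16]
Merge: [5, 9] + [10, 16] -> [5, 9, 10, 16]

Final sorted array: [5, 9, 10, 16]

The merge sort proceeds by recursively splitting the array and merging sorted halves.
After all merges, the sorted array is [5, 9, 10, 16].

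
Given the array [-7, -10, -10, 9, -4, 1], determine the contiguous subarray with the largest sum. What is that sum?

Using Kadane's algorithm on [-7, -10, -10, 9, -4, 1]:

Scanning through the array:
Position 1 (value -10): max_ending_here = -10, max_so_far = -7
Position 2 (value -10): max_ending_here = -10, max_so_far = -7
Position 3 (value 9): max_ending_here = 9, max_so_far = 9
Position 4 (value -4): max_ending_here = 5, max_so_far = 9
Position 5 (value 1): max_ending_here = 6, max_so_far = 9

Maximum subarray: [9]
Maximum sum: 9

The maximum subarray is [9] with sum 9. This subarray runs from index 3 to index 3.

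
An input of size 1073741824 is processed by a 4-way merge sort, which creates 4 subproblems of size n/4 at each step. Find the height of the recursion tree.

For divide and conquer with division factor 4:

Problem sizes at each level:
Level 0: 1073741824
Level 1: 268435456
Level 2: 67108864
Level 3: 16777216
Level 4: 4194304
Level 5: 1048576
Level 6: 262144
Level 7: 65536
Level 8: 16384
Level 9: 4096
Level 10: 1024
Level 11: 256
Level 12: 64
Level 13: 16
Level 14: 4
Level 15: 1

The root is level 0 and the size-1 base case is level 15 (the tree spans levels 0 through 15, i.e. 16 levels counting the root), so the depth is the number of divisions: log_4(1073741824) = 15

The recursion tree depth is log_4(1073741824) = 15. At each level, the problem size is divided by 4, so it takes 15 divisions to reduce to a base case of size 1. The algorithm makes 4 recursive calls at each level.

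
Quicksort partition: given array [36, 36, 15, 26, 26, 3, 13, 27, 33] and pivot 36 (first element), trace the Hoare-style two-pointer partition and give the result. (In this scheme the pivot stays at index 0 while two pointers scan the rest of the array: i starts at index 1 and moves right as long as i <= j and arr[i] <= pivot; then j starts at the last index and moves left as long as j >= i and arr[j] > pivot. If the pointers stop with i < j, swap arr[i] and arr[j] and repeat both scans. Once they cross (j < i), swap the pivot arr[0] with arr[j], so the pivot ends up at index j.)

Hoare-style two-pointer partition with pivot = 36:

Initial array: [36, 36, 15, 26, 26, 3, 13, 27, 33]

Pointers start at i = 1, j = 8.
i ends at 9, j ends at 8: the pointers have crossed (j < i), so scanning stops.

Swap pivot arr[0] with arr[8] to place pivot at position 8: [33, 36, 15, 26, 26, 3, 13, 27, 36]
Pivot position: 8

After partitioning with pivot 36, the array becomes [33, 36, 15, 26, 26, 3, 13, 27, 36]. The pivot is placed at index 8. All elements to the left of the pivot are <= 36, and all elements to the right are > 36.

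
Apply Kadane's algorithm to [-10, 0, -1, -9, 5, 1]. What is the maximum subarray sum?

Using Kadane's algorithm on [-10, 0, -1, -9, 5, 1]:

Scanning through the array:
Position 1 (value 0): max_ending_here = 0, max_so_far = 0
Position 2 (value -1): max_ending_here = -1, max_so_far = 0
Position 3 (value -9): max_ending_here = -9, max_so_far = 0
Position 4 (value 5): max_ending_here = 5, max_so_far = 5
Position 5 (value 1): max_ending_here = 6, max_so_far = 6

Maximum subarray: [5, 1]
Maximum sum: 6

The maximum subarray is [5, 1] with sum 6. This subarray runs from index 4 to index 5.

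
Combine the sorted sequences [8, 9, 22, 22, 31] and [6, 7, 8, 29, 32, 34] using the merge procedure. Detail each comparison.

Merging process:

Compare 8 vs 6: take 6 from right. Merged: [6]
Compare 8 vs 7: take 7 from right. Merged: [6, 7]
Compare 8 vs 8: take 8 from left. Merged: [6, 7, 8]
Compare 9 vs 8: take 8 from right. Merged: [6, 7, 8, 8]
Compare 9 vs 29: take 9 from left. Merged: [6, 7, 8, 8, 9]
Compare 22 vs 29: take 22 from left. Merged: [6, 7, 8, 8, 9, 22]
Compare 22 vs 29: take 22 from left. Merged: [6, 7, 8, 8, 9, 22, 22]
Compare 31 vs 29: take 29 from right. Merged: [6, 7, 8, 8, 9, 22, 22, 29]
Compare 31 vs 32: take 31 from left. Merged: [6, 7, 8, 8, 9, 22, 22, 29, 31]
Append remaining from right: [32, 34]. Merged: [6, 7, 8, 8, 9, 22, 22, 29, 31, 32, 34]

Final merged array: [6, 7, 8, 8, 9, 22, 22, 29, 31, 32, 34]
Total comparisons: 9

The merged array is [6, 7, 8, 8, 9, 22, 22, 29, 31, 32, 34], requiring 9 comparisons. The merge step runs in O(n) time where n is the total number of elements.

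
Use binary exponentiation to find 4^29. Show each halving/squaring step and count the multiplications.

Computing 4^29 by squaring (build up from 4^1; each line after the first costs one multiplication):

4^1 = 4
4^2 = (4^1)^2 = 4^2 = 16
4^3 = 4 * 4^2 = 4 * 16 = 64
4^6 = (4^3)^2 = 64^2 = 4096
4^7 = 4 * 4^6 = 4 * 4096 = 16384
4^14 = (4^7)^2 = 16384^2 = 268435456
4^28 = (4^14)^2 = 268435456^2 = 72057594037927936
4^29 = 4 * 4^28 = 4 * 72057594037927936 = 288230376151711744

Result: 288230376151711744
Multiplications needed: 7 (7 lines after 4^1)

4^29 = 288230376151711744. Using exponentiation by squaring, this requires 7 multiplications. The key idea: if the exponent is even, square the half-power; if odd, multiply by the base once.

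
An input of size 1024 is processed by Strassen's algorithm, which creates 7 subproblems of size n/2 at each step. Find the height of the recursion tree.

For divide and conquer with division factor 2:

Problem sizes at each level:
Level 0: 1024
Level 1: 512
Level 2: 256
Level 3: 128
Level 4: 64
Level 5: 32
Level 6: 16
Level 7: 8
Level 8: 4
Level 9: 2
Level 10: 1

The root is level 0 and the size-1 base case is level 10 (the tree spans levels 0 through 10, i.e. 11 levels counting the root), so the depth is the number of divisions: log_2(1024) = 10

The recursion tree depth is log_2(1024) = 10. At each level, the problem size is divided by 2, so it takes 10 divisions to reduce to a base case of size 1. The algorithm makes 7 recursive calls at each level.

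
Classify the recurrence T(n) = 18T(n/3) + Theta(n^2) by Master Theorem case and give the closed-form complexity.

Master Theorem for T(n) = 18T(n/3) + O(n^2):

a = 18, b = 3, c = 2
log_b(a) = log_3(18) = 2.6309

Case 1: c = 2 < log_3(18) = 2.6309
T(n) = O(n^(log_3 18))

For T(n) = 18T(n/3) + O(n^2): log_3(18) = 2.6309. This is Case 1 of the Master Theorem (c < log_b(a), work dominated by leaves), giving O(n^(log_3 18)).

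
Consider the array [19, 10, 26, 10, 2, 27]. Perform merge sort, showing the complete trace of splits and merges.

Merge sort trace:

Split: [19, 10, 26, 10, 2, 27] -> [19, 10, 26] and [10, 2, 27]
  Split: [19, 10, 26] -> [19] and [10, 26]
    Split: [10, 26] -> [10] and [26]
    Merge: [10] + [26] -> [10, 26]
  Merge: [19] + [10, 26] -> [10, 19, 26]
  Split: [10, 2, 27] -> [10] and [2, 27]
    Split: [2, 27] -> [2] and [27]
    Merge: [2] + [27] -> [2, 27]
  Merge: [10] + [2, 27] -> [2, 10, 27]
Merge: [10, 19, 26] + [2, 10, 27] -> [2, 10, 10, 19, 26, 27]

Final sorted array: [2, 10, 10, 19, 26, 27]

The merge sort proceeds by recursively splitting the array and merging sorted halves.
After all merges, the sorted array is [2, 10, 10, 19, 26, 27].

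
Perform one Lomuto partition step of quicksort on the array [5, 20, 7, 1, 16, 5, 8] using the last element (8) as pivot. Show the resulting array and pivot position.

Lomuto partition with pivot = 8:

Initial array: [5, 20, 7, 1, 16, 5, 8]

arr[0]=5 <= 8: swap with position 0, array becomes [5, 20, 7, 1, 16, 5, 8]
arr[1]=20 > 8: no swap
arr[2]=7 <= 8: swap with position 1, array becomes [5, 7, 20, 1, 16, 5, 8]
arr[3]=1 <= 8: swap with position 2, array becomes [5, 7, 1, 20, 16, 5, 8]
arr[4]=16 > 8: no swap
arr[5]=5 <= 8: swap with position 3, array becomes [5, 7, 1, 5, 16, 20, 8]

Place pivot at position 4: [5, 7, 1, 5, 8, 20, 16]
Pivot position: 4

After partitioning with pivot 8, the array becomes [5, 7, 1, 5, 8, 20, 16]. The pivot is placed at index 4. All elements to the left of the pivot are <= 8, and all elements to the right are > 8.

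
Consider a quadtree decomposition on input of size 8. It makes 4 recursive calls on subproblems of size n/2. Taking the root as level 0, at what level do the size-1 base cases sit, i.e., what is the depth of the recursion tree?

For divide and conquer with division factor 2:

Problem sizes at each level:
Level 0: 8
Level 1: 4
Level 2: 2
Level 3: 1

The root is level 0 and the size-1 base case is level 3 (the tree spans levels 0 through 3, i.e. 4 levels counting the root), so the depth is the number of divisions: log_2(8) = 3

The recursion tree depth is log_2(8) = 3. At each level, the problem size is divided by 2, so it takes 3 divisions to reduce to a base case of size 1. The algorithm makes 4 recursive calls at each level.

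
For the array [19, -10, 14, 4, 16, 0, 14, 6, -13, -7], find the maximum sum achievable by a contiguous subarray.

Using Kadane's algorithm on [19, -10, 14, 4, 16, 0, 14, 6, -13, -7]:

Scanning through the array:
Position 1 (value -10): max_ending_here = 9, max_so_far = 19
Position 2 (value 14): max_ending_here = 23, max_so_far = 23
Position 3 (value 4): max_ending_here = 27, max_so_far = 27
Position 4 (value 16): max_ending_here = 43, max_so_far = 43
Position 5 (value 0): max_ending_here = 43, max_so_far = 43
Position 6 (value 14): max_ending_here = 57, max_so_far = 57
Position 7 (value 6): max_ending_here = 63, max_so_far = 63
Position 8 (value -13): max_ending_here = 50, max_so_far = 63
Position 9 (value -7): max_ending_here = 43, max_so_far = 63

Maximum subarray: [19, -10, 14, 4, 16, 0, 14, 6]
Maximum sum: 63

The maximum subarray is [19, -10, 14, 4, 16, 0, 14, 6] with sum 63. This subarray runs from index 0 to index 7.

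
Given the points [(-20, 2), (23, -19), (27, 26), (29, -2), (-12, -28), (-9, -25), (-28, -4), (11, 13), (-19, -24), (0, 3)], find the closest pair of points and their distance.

Computing all pairwise distances among 10 points:

d((-20, 2), (23, -19)) = 47.8539
d((-20, 2), (27, 26)) = 52.7731
d((-20, 2), (29, -2)) = 49.163
d((-20, 2), (-12, -28)) = 31.0483
d((-20, 2), (-9, -25)) = 29.1548
d((-20, 2), (-28, -4)) = 10.0
d((-20, 2), (11, 13)) = 32.8938
d((-20, 2), (-19, -24)) = 26.0192
d((-20, 2), (0, 3)) = 20.025
d((23, -19), (27, 26)) = 45.1774
d((23, -19), (29, -2)) = 18.0278
d((23, -19), (-12, -28)) = 36.1386
d((23, -19), (-9, -25)) = 32.5576
d((23, -19), (-28, -4)) = 53.1601
d((23, -19), (11, 13)) = 34.176
d((23, -19), (-19, -24)) = 42.2966
d((23, -19), (0, 3)) = 31.8277
d((27, 26), (29, -2)) = 28.0713
d((27, 26), (-12, -28)) = 66.6108
d((27, 26), (-9, -25)) = 62.426
d((27, 26), (-28, -4)) = 62.6498
d((27, 26), (11, 13)) = 20.6155
d((27, 26), (-19, -24)) = 67.9412
d((27, 26), (0, 3)) = 35.4683
d((29, -2), (-12, -28)) = 48.5489
d((29, -2), (-9, -25)) = 44.4185
d((29, -2), (-28, -4)) = 57.0351
d((29, -2), (11, 13)) = 23.4307
d((29, -2), (-19, -24)) = 52.8015
d((29, -2), (0, 3)) = 29.4279
d((-12, -28), (-9, -25)) = 4.2426 <-- minimum
d((-12, -28), (-28, -4)) = 28.8444
d((-12, -28), (11, 13)) = 47.0106
d((-12, -28), (-19, -24)) = 8.0623
d((-12, -28), (0, 3)) = 33.2415
d((-9, -25), (-28, -4)) = 28.3196
d((-9, -25), (11, 13)) = 42.9418
d((-9, -25), (-19, -24)) = 10.0499
d((-9, -25), (0, 3)) = 29.4109
d((-28, -4), (11, 13)) = 42.5441
d((-28, -4), (-19, -24)) = 21.9317
d((-28, -4), (0, 3)) = 28.8617
d((11, 13), (-19, -24)) = 47.634
d((11, 13), (0, 3)) = 14.8661
d((-19, -24), (0, 3)) = 33.0151

Closest pair: (-12, -28) and (-9, -25) with distance 4.2426

The closest pair is (-12, -28) and (-9, -25) with Euclidean distance 4.2426. For 10 points, brute-force pairwise comparison is shown above. For large n, the divide-and-conquer algorithm (sort by x, recurse on halves, check the dividing strip) achieves O(n log n).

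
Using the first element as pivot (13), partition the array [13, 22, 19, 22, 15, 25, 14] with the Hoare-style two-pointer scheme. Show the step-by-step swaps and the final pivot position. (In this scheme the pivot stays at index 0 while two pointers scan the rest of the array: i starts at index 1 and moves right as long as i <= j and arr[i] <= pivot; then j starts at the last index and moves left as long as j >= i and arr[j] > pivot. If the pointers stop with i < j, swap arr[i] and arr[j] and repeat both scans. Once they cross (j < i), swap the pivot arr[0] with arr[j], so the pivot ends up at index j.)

Hoare-style two-pointer partition with pivot = 13:

Initial array: [13, 22, 19, 22, 15, 25, 14]

Pointers start at i = 1, j = 6.
i ends at 1, j ends at 0: the pointers have crossed (j < i), so scanning stops.

j = 0, so swapping arr[0] with arr[j] leaves the pivot at position 0: [13, 22, 19, 22, 15, 25, 14]
Pivot position: 0

After partitioning with pivot 13, the array becomes [13, 22, 19, 22, 15, 25, 14]. The pivot is placed at index 0. All elements to the left of the pivot are <= 13, and all elements to the right are > 13.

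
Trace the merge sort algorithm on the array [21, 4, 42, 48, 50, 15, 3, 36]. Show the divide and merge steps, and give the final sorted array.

Merge sort trace:

Split: [21, 4, 42, 48, 50, 15, 3, 36] -> [21, 4, 42, 48] and [50, 15, 3, 36]
  Split: [21, 4, 42, 48] -> [21, 4] and [42, 48]
    Split: [21, 4] -> [21] and [4]
    Merge: [21] + [4] -> [4, 21]
    Split: [42, 48] -> [42] and [48]
    Merge: [42] + [48] -> [42, 48]
  Merge: [4, 21] + [42, 48] -> [4, 21, 42, 48]
  Split: [50, 15, 3, 36] -> [50, 15] and [3, 36]
    Split: [50, 15] -> [50] and [15]
    Merge: [50] + [15] -> [15, 50]
    Split: [3, 36] -> [3] and [36]
    Merge: [3] + [36] -> [3, 36]
  Merge: [15, 50] + [3, 36] -> [3, 15, 36, 50]
Merge: [4, 21, 42, 48] + [3, 15, 36, 50] -> [3, 4, 15, 21, 36, 42, 48, 50]

Final sorted array: [3, 4, 15, 21, 36, 42, 48, 50]

The merge sort proceeds by recursively splitting the array and merging sorted halves.
After all merges, the sorted array is [3, 4, 15, 21, 36, 42, 48, 50].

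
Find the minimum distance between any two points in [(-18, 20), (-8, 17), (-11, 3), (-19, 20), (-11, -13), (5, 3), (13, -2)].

Computing all pairwise distances among 7 points:

d((-18, 20), (-8, 17)) = 10.4403
d((-18, 20), (-11, 3)) = 18.3848
d((-18, 20), (-19, 20)) = 1.0 <-- minimum
d((-18, 20), (-11, -13)) = 33.7343
d((-18, 20), (5, 3)) = 28.6007
d((-18, 20), (13, -2)) = 38.0132
d((-8, 17), (-11, 3)) = 14.3178
d((-8, 17), (-19, 20)) = 11.4018
d((-8, 17), (-11, -13)) = 30.1496
d((-8, 17), (5, 3)) = 19.105
d((-8, 17), (13, -2)) = 28.3196
d((-11, 3), (-19, 20)) = 18.7883
d((-11, 3), (-11, -13)) = 16.0
d((-11, 3), (5, 3)) = 16.0
d((-11, 3), (13, -2)) = 24.5153
d((-19, 20), (-11, -13)) = 33.9559
d((-19, 20), (5, 3)) = 29.4109
d((-19, 20), (13, -2)) = 38.833
d((-11, -13), (5, 3)) = 22.6274
d((-11, -13), (13, -2)) = 26.4008
d((5, 3), (13, -2)) = 9.434

Closest pair: (-18, 20) and (-19, 20) with distance 1.0

The closest pair is (-18, 20) and (-19, 20) with Euclidean distance 1.0. For 7 points, brute-force pairwise comparison is shown above. For large n, the divide-and-conquer algorithm (sort by x, recurse on halves, check the dividing strip) achieves O(n log n).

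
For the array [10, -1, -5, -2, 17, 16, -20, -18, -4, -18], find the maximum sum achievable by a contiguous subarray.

Using Kadane's algorithm on [10, -1, -5, -2, 17, 16, -20, -18, -4, -18]:

Scanning through the array:
Position 1 (value -1): max_ending_here = 9, max_so_far = 10
Position 2 (value -5): max_ending_here = 4, max_so_far = 10
Position 3 (value -2): max_ending_here = 2, max_so_far = 10
Position 4 (value 17): max_ending_here = 19, max_so_far = 19
Position 5 (value 16): max_ending_here = 35, max_so_far = 35
Position 6 (value -20): max_ending_here = 15, max_so_far = 35
Position 7 (value -18): max_ending_here = -3, max_so_far = 35
Position 8 (value -4): max_ending_here = -4, max_so_far = 35
Position 9 (value -18): max_ending_here = -18, max_so_far = 35

Maximum subarray: [10, -1, -5, -2, 17, 16]
Maximum sum: 35

The maximum subarray is [10, -1, -5, -2, 17, 16] with sum 35. This subarray runs from index 0 to index 5.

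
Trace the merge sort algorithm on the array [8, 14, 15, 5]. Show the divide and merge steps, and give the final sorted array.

Merge sort trace:

Split: [8, 14, 15, 5] -> [8, 14] and [15, 5]
  Split: [8, 14] -> [8] and [14]
  Merge: [8] + [14] -> [8, 14]
  Split: [15, 5] -> [15] and [5]
  Merge: [15] + [5] -> [5, 15]
Merge: [8, 14] + [5, 15] -> [5, 8, 14, 15]

Final sorted array: [5, 8, 14, 15]

The merge sort proceeds by recursively splitting the array and merging sorted halves.
After all merges, the sorted array is [5, 8, 14, 15].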